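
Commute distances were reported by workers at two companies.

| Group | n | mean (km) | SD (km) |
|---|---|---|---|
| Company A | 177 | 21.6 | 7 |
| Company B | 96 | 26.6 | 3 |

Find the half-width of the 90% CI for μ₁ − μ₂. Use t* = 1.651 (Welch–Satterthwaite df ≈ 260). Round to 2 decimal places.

1.01

Per-group SEs: s₁/√n₁ = 7/√177 = 0.5262, s₂/√n₂ = 3/√96 = 0.3062.
Unpooled SE of the difference: √(0.27688644 + 0.09375844) = 0.6088.
Margin of error = t* · SE = 1.651 × 0.6088 = 1.0051.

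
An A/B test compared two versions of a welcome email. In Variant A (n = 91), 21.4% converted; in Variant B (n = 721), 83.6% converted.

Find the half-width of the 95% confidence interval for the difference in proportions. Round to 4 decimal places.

The two standard errors are √(0.2140×0.7860/91) = 0.04299 and √(0.8360×0.1640/721) = 0.01379.
Because the samples are independent, SE_diff = √(0.04299² + 0.01379²) = 0.04515.
Using z* = 1.960 for 95%, ME = 1.960 × 0.04515 = 0.08849.

0.0885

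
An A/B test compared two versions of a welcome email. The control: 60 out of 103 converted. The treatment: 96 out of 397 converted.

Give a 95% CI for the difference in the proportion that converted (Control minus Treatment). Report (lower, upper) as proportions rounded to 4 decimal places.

(0.2366, 0.4448)

p̂₁ = 60/103 = 0.5825 and p̂₂ = 96/397 = 0.2418.
SE₁ = √(p̂₁(1−p̂₁)/n₁) = √(0.5825·0.4175/103) = 0.04859; SE₂ = √(0.2418·0.7582/397) = 0.02149.
Independent samples: SE of the difference = √(SE₁² + SE₂²) = √(0.0023609881 + 0.0004618201) = 0.05313.
z* for 95% confidence is 1.960, so the margin of error is 1.960 × 0.05313 = 0.10413.
Point estimate p̂₁ − p̂₂ = 0.5825 − 0.2418 = 0.3407.
0.3407 ± 0.10413 → (0.2366, 0.4448).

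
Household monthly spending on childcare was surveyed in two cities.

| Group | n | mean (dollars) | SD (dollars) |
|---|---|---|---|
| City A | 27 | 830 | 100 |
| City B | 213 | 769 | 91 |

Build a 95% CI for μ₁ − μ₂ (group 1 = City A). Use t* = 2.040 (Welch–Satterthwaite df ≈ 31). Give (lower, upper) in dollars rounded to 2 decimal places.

Standard errors of each mean: 100/√27 = 19.2450 and 91/√213 = 6.2352.
SE(x̄₁ − x̄₂) = √(19.2450² + 6.2352²) = 20.2299 for independent samples with unequal variances.
With t* = 2.040, the margin is 2.040 × 20.2299 = 41.2690.
x̄₁ − x̄₂ = 830 − 769 = 61.0000; the interval is 61.0000 ± 41.2690 = (19.73, 102.27).

(19.73, 102.27)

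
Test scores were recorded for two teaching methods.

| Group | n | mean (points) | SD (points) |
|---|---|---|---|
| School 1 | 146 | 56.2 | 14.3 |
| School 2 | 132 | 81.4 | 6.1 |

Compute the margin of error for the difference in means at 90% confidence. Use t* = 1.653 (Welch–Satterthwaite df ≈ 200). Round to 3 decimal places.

Per-group SEs: s₁/√n₁ = 14.3/√146 = 1.1835, s₂/√n₂ = 6.1/√132 = 0.5309.
Unpooled SE of the difference: √(1.40067225 + 0.28185481) = 1.2971.
Margin of error = t* · SE = 1.653 × 1.2971 = 2.1441.

2.144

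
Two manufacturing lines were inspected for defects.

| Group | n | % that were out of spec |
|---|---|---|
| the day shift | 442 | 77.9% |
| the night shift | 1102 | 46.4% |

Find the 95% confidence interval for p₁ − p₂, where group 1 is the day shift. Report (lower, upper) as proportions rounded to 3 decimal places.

SE₁ = √(p̂₁(1−p̂₁)/n₁) = √(0.7790·0.2210/442) = 0.01974; SE₂ = √(0.4640·0.5360/1102) = 0.01502.
Independent samples: SE of the difference = √(SE₁² + SE₂²) = √(0.0003896676 + 0.0002256004) = 0.02480.
z* for 95% confidence is 1.960, so the margin of error is 1.960 × 0.02480 = 0.04861.
Point estimate p̂₁ − p̂₂ = 0.7790 − 0.4640 = 0.3150.
0.3150 ± 0.04861 → (0.266, 0.364).

(0.266, 0.364)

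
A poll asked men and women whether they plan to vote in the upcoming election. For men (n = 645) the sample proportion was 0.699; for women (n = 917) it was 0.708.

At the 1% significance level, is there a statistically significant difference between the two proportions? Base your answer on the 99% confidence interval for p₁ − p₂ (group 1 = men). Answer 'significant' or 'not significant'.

SE₁ = √(p̂₁(1−p̂₁)/n₁) = √(0.6990·0.3010/645) = 0.01806; SE₂ = √(0.7080·0.2920/917) = 0.01501.
Independent samples: SE of the difference = √(SE₁² + SE₂²) = √(0.0003261636 + 0.0002253001) = 0.02348.
z* for 99% confidence is 2.576, so the margin of error is 2.576 × 0.02348 = 0.06048.
Point estimate p̂₁ − p̂₂ = 0.6990 − 0.7080 = -0.0090.
-0.0090 ± 0.06048 → (-0.06948, 0.05148).
The interval (-0.06948, 0.05148) contains 0, so the difference is not significant.

not significant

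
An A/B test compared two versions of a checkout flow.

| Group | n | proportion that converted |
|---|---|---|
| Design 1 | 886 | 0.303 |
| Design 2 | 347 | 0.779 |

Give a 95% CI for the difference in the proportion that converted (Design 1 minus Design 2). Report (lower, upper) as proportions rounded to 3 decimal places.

The two standard errors are √(0.3030×0.6970/886) = 0.01544 and √(0.7790×0.2210/347) = 0.02227.
Because the samples are independent, SE_diff = √(0.01544² + 0.02227²) = 0.02710.
Using z* = 1.960 for 95%, ME = 1.960 × 0.02710 = 0.05312.
p̂₁ − p̂₂ = -0.4760; interval -0.4760 ± 0.05312 gives (-0.529, -0.423).

(-0.529, -0.423)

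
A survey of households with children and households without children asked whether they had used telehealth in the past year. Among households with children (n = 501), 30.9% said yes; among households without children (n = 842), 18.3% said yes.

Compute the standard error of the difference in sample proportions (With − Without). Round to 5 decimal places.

The two standard errors are √(0.3090×0.6910/501) = 0.02064 and √(0.1830×0.8170/842) = 0.01333.
Because the samples are independent, SE_diff = √(0.02064² + 0.01333²) = 0.02457.

0.02457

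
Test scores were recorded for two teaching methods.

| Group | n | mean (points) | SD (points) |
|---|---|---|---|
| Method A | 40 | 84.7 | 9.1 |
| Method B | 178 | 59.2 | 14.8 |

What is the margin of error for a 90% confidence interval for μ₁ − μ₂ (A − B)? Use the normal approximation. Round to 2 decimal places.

SE₁ = s₁/√n₁ = 9.1/√40 = 1.4388; SE₂ = 14.8/√178 = 1.1093.
Independent samples, unequal variances: SE_diff = √(SE₁² + SE₂²) = √(2.07014544 + 1.23054649) = 1.8168.
z* = 1.645, so margin of error = 1.645 × 1.8168 = 2.9886.

2.99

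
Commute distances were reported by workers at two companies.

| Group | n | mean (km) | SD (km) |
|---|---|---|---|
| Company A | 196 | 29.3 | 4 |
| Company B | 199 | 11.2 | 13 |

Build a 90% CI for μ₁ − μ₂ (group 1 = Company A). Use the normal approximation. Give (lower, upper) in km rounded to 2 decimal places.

(16.51, 19.69)

Standard errors of each mean: 4/√196 = 0.2857 and 13/√199 = 0.9215.
SE(x̄₁ − x̄₂) = √(0.2857² + 0.9215²) = 0.9648 for independent samples with unequal variances.
With z* = 1.645, the margin is 1.645 × 0.9648 = 1.5871.
x̄₁ − x̄₂ = 29.3 − 11.2 = 18.1000; the interval is 18.1000 ± 1.5871 = (16.51, 19.69).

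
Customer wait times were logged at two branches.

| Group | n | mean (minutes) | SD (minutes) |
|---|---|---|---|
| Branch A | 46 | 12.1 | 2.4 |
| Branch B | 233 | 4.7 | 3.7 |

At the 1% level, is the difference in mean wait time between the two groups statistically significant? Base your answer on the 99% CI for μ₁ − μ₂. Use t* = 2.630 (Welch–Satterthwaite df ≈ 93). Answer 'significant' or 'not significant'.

significant

Standard errors of each mean: 2.4/√46 = 0.3539 and 3.7/√233 = 0.2424.
SE(x̄₁ − x̄₂) = √(0.3539² + 0.2424²) = 0.4290 for independent samples with unequal variances.
With t* = 2.630, the margin is 2.630 × 0.4290 = 1.1283.
x̄₁ − x̄₂ = 12.1 − 4.7 = 7.4000; the interval is 7.4000 ± 1.1283 = (6.2717, 8.5283).
The interval (6.2717, 8.5283) does not contain 0, so the difference is significant.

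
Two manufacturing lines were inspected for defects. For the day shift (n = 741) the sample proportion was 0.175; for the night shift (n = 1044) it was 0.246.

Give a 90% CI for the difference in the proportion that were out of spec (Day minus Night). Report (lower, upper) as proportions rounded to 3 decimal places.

SE₁ = √(p̂₁(1−p̂₁)/n₁) = √(0.1750·0.8250/741) = 0.01396; SE₂ = √(0.2460·0.7540/1044) = 0.01333.
Independent samples: SE of the difference = √(SE₁² + SE₂²) = √(0.0001948816 + 0.0001776889) = 0.01930.
z* for 90% confidence is 1.645, so the margin of error is 1.645 × 0.01930 = 0.03175.
Point estimate p̂₁ − p̂₂ = 0.1750 − 0.2460 = -0.0710.
-0.0710 ± 0.03175 → (-0.103, -0.039).

(-0.103, -0.039)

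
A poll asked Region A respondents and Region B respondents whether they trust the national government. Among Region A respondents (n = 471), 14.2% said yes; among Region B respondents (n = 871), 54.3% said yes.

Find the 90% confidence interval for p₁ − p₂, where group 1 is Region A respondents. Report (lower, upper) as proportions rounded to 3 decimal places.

(-0.439, -0.363)

The two standard errors are √(0.1420×0.8580/471) = 0.01608 and √(0.5430×0.4570/871) = 0.01688.
Because the samples are independent, SE_diff = √(0.01608² + 0.01688²) = 0.02331.
Using z* = 1.645 for 90%, ME = 1.645 × 0.02331 = 0.03834.
p̂₁ − p̂₂ = -0.4010; interval -0.4010 ± 0.03834 gives (-0.439, -0.363).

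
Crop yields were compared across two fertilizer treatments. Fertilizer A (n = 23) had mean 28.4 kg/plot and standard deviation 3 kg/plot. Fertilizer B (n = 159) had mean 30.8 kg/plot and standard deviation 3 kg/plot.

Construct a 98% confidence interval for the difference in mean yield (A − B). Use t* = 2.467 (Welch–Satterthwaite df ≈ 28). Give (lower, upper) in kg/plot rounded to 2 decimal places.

Standard errors of each mean: 3/√23 = 0.6255 and 3/√159 = 0.2379.
SE(x̄₁ − x̄₂) = √(0.6255² + 0.2379²) = 0.6692 for independent samples with unequal variances.
With t* = 2.467, the margin is 2.467 × 0.6692 = 1.6509.
x̄₁ − x̄₂ = 28.4 − 30.8 = -2.4000; the interval is -2.4000 ± 1.6509 = (-4.05, -0.75).

(-4.05, -0.75)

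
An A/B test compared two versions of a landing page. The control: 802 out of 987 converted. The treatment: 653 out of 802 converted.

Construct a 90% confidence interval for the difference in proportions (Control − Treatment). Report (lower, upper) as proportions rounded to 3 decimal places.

First, p̂₁ = 802/987 = 0.8126; p̂₂ = 653/802 = 0.8142.
The two standard errors are √(0.8126×0.1874/987) = 0.01242 and √(0.8142×0.1858/802) = 0.01373.
Because the samples are independent, SE_diff = √(0.01242² + 0.01373²) = 0.01851.
Using z* = 1.645 for 90%, ME = 1.645 × 0.01851 = 0.03045.
p̂₁ − p̂₂ = -0.0016; interval -0.0016 ± 0.03045 gives (-0.032, 0.029).

(-0.032, 0.029)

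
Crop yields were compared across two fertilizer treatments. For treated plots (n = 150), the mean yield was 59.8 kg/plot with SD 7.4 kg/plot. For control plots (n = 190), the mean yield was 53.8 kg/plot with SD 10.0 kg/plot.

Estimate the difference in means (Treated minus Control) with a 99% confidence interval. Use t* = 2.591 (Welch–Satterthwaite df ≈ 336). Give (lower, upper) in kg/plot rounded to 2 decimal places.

Standard errors of each mean: 7.4/√150 = 0.6042 and 10.0/√190 = 0.7255.
SE(x̄₁ − x̄₂) = √(0.6042² + 0.7255²) = 0.9441 for independent samples with unequal variances.
With t* = 2.591, the margin is 2.591 × 0.9441 = 2.4462.
x̄₁ − x̄₂ = 59.8 − 53.8 = 6.0000; the interval is 6.0000 ± 2.4462 = (3.55, 8.45).

(3.55, 8.45)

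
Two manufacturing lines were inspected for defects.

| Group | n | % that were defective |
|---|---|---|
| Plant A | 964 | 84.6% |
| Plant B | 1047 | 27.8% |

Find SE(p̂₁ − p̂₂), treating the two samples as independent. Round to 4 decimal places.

0.0181

SE₁ = √(p̂₁(1−p̂₁)/n₁) = √(0.8460·0.1540/964) = 0.01163; SE₂ = √(0.2780·0.7220/1047) = 0.01385.
Independent samples: SE of the difference = √(SE₁² + SE₂²) = √(0.0001352569 + 0.0001918225) = 0.01809.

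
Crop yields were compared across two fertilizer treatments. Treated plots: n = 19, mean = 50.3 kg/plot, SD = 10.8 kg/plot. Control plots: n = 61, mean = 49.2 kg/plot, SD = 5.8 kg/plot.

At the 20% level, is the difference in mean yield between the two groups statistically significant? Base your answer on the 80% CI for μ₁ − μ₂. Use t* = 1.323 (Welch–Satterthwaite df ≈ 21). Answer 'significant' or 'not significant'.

not significant

SE₁ = s₁/√n₁ = 10.8/√19 = 2.4777; SE₂ = 5.8/√61 = 0.7426.
Independent samples, unequal variances: SE_diff = √(SE₁² + SE₂²) = √(6.13899729 + 0.55145476) = 2.5866.
t* = 1.323, so margin of error = 1.323 × 2.5866 = 3.4221.
Difference in means = 50.3 − 49.2 = 1.1000.
1.1000 ± 3.4221 → (-2.3221, 4.5221).
The interval (-2.3221, 4.5221) contains 0, so the difference is not significant.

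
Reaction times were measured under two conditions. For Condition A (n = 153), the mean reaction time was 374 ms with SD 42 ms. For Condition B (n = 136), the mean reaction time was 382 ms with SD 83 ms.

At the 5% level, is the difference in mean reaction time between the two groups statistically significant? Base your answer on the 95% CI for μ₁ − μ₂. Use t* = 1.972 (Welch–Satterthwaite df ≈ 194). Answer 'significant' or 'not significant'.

Per-group SEs: s₁/√n₁ = 42/√153 = 3.3955, s₂/√n₂ = 83/√136 = 7.1172.
Unpooled SE of the difference: √(11.52942025 + 50.65453584) = 7.8857.
Margin of error = t* · SE = 1.972 × 7.8857 = 15.5506.
x̄₁ − x̄₂ = 374 − 382 = -8.0000.
CI: -8.0000 ± 15.5506 = (-23.5506, 7.5506).
The interval (-23.5506, 7.5506) contains 0, so the difference is not significant.

not significant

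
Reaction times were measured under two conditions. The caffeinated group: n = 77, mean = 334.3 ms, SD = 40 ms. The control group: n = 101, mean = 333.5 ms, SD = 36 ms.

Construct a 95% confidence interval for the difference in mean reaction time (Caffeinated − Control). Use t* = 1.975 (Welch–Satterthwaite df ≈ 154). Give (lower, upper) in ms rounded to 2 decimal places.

Per-group SEs: s₁/√n₁ = 40/√77 = 4.5584, s₂/√n₂ = 36/√101 = 3.5821.
Unpooled SE of the difference: √(20.77901056 + 12.83144041) = 5.7975.
Margin of error = t* · SE = 1.975 × 5.7975 = 11.4501.
x̄₁ − x̄₂ = 334.3 − 333.5 = 0.8000.
CI: 0.8000 ± 11.4501 = (-10.65, 12.25).

(-10.65, 12.25)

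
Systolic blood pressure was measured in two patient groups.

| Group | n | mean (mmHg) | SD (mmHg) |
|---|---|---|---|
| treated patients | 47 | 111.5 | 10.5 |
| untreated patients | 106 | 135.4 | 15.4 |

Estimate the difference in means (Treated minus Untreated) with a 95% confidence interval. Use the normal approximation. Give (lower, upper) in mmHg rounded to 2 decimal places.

SE₁ = s₁/√n₁ = 10.5/√47 = 1.5316; SE₂ = 15.4/√106 = 1.4958.
Independent samples, unequal variances: SE_diff = √(SE₁² + SE₂²) = √(2.34579856 + 2.23741764) = 2.1408.
z* = 1.960, so margin of error = 1.960 × 2.1408 = 4.1960.
Difference in means = 111.5 − 135.4 = -23.9000.
-23.9000 ± 4.1960 → (-28.10, -19.70).

(-28.10, -19.70)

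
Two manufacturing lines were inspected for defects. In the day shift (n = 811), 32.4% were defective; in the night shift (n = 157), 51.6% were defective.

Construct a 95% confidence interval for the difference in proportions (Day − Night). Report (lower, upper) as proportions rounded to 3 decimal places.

(-0.277, -0.107)

The two standard errors are √(0.3240×0.6760/811) = 0.01643 and √(0.5160×0.4840/157) = 0.03988.
Because the samples are independent, SE_diff = √(0.01643² + 0.03988²) = 0.04313.
Using z* = 1.960 for 95%, ME = 1.960 × 0.04313 = 0.08453.
p̂₁ − p̂₂ = -0.1920; interval -0.1920 ± 0.08453 gives (-0.277, -0.107).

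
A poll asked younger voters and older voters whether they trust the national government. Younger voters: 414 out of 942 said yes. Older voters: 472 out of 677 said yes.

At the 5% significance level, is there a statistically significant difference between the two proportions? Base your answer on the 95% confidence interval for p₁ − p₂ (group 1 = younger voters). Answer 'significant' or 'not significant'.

significant

Sample proportions: 414/942 = 0.4395, 472/677 = 0.6972.
Each SE is √(p̂(1−p̂)/n): √(0.4395·0.5605/942) = 0.01617 and √(0.6972·0.3028/677) = 0.01766.
SE(p̂₁ − p̂₂) = √(SE₁² + SE₂²) = √(0.0002614689 + 0.0003118756) = 0.02394, since the two samples are independent.
At 95% confidence z* = 1.960; margin = 1.960 × 0.02394 = 0.04692.
The difference is 0.4395 − 0.6972 = -0.2577, so the interval is -0.2577 ± 0.04692 = (-0.30462, -0.21078).
The interval (-0.30462, -0.21078) does not contain 0, so the difference is significant.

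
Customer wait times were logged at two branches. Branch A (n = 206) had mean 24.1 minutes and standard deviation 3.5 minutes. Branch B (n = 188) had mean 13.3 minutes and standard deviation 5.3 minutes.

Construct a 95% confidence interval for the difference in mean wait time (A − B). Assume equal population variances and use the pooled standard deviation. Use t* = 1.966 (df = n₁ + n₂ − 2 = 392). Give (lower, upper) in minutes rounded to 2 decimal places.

(9.92, 11.68)

Pooled variance s_p² = [205·3.5² + 187·5.3²] / (206+188−2) = 19.8063, so s_p = 4.4504.
SE_diff = s_p·√(1/n₁ + 1/n₂) = 4.4504·√(1/206 + 1/188) = 0.4489.
t* = 1.966; margin = 1.966 × 0.4489 = 0.8825.
Difference = 24.1 − 13.3 = 10.8000.
10.8000 ± 0.8825 → (9.92, 11.68).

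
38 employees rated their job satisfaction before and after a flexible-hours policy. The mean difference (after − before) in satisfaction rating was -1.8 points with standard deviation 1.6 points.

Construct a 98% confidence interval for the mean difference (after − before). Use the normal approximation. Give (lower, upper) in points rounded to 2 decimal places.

(-2.40, -1.20)

This is a matched-pairs design, so SE = s_d/√n = 1.6/√38 = 0.2596.
Margin = 2.326 × 0.2596 = 0.6038; the interval is -1.8 ± 0.6038 = (-2.40, -1.20).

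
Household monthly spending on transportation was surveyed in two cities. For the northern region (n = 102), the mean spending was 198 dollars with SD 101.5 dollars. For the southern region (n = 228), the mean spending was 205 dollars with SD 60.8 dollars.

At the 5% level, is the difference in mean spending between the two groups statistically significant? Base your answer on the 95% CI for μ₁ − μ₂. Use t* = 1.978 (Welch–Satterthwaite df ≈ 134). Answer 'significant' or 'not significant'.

Standard errors of each mean: 101.5/√102 = 10.0500 and 60.8/√228 = 4.0266.
SE(x̄₁ − x̄₂) = √(10.0500² + 4.0266²) = 10.8266 for independent samples with unequal variances.
With t* = 1.978, the margin is 1.978 × 10.8266 = 21.4150.
x̄₁ − x̄₂ = 198 − 205 = -7.0000; the interval is -7.0000 ± 21.4150 = (-28.4150, 14.4150).
The interval (-28.4150, 14.4150) contains 0, so the difference is not significant.

not significant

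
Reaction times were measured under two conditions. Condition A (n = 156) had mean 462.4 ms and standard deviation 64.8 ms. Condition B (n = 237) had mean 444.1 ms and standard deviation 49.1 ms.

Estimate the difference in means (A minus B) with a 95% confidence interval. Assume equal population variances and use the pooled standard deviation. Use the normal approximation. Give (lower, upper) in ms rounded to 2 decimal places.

s_p = √[((n₁−1)s₁² + (n₂−1)s₂²)/(n₁+n₂−2)] = √[(155·64.8² + 236·49.1²)/391] = 55.8543.
SE = 55.8543·√(1/156 + 1/237) = 5.7586.
With z* = 1.960, margin = 1.960 × 5.7586 = 11.2869.
x̄₁ − x̄₂ = 462.4 − 444.1 = 18.3000; interval 18.3000 ± 11.2869 = (7.01, 29.59).

(7.01, 29.59)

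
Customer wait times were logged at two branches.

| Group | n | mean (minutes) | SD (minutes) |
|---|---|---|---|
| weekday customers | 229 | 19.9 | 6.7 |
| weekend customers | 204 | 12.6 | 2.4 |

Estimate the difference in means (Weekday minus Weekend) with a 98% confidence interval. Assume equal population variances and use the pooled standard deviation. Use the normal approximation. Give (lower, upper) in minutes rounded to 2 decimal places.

(6.15, 8.45)

Pooled variance s_p² = [228·6.7² + 203·2.4²] / (229+204−2) = 26.4599, so s_p = 5.1439.
SE_diff = s_p·√(1/n₁ + 1/n₂) = 5.1439·√(1/229 + 1/204) = 0.4952.
z* = 2.326; margin = 2.326 × 0.4952 = 1.1518.
Difference = 19.9 − 12.6 = 7.3000.
7.3000 ± 1.1518 → (6.15, 8.45).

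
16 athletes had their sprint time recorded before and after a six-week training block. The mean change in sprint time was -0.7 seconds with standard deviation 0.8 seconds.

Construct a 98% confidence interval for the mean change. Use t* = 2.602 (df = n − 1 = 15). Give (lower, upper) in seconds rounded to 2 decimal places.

This is a matched-pairs design, so SE = s_d/√n = 0.8/√16 = 0.2000.
Margin = 2.602 × 0.2000 = 0.5204; the interval is -0.7 ± 0.5204 = (-1.22, -0.18).

(-1.22, -0.18)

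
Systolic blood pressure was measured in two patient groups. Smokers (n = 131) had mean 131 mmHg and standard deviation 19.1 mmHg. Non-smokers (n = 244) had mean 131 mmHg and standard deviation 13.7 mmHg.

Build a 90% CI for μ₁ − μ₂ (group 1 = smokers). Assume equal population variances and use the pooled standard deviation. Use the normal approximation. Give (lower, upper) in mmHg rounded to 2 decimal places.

(-2.81, 2.81)

s_p = √[((n₁−1)s₁² + (n₂−1)s₂²)/(n₁+n₂−2)] = √[(130·19.1² + 243·13.7²)/373] = 15.7931.
SE = 15.7931·√(1/131 + 1/244) = 1.7106.
With z* = 1.645, margin = 1.645 × 1.7106 = 2.8139.
x̄₁ − x̄₂ = 131 − 131 = 0.0000; interval 0.0000 ± 2.8139 = (-2.81, 2.81).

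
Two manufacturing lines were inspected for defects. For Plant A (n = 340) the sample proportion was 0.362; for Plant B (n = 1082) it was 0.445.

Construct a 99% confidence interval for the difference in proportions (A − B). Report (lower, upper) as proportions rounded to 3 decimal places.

Each SE is √(p̂(1−p̂)/n): √(0.3620·0.6380/340) = 0.02606 and √(0.4450·0.5550/1082) = 0.01511.
SE(p̂₁ − p̂₂) = √(SE₁² + SE₂²) = √(0.0006791236 + 0.0002283121) = 0.03012, since the two samples are independent.
At 99% confidence z* = 2.576; margin = 2.576 × 0.03012 = 0.07759.
The difference is 0.3620 − 0.4450 = -0.0830, so the interval is -0.0830 ± 0.07759 = (-0.161, -0.005).

(-0.161, -0.005)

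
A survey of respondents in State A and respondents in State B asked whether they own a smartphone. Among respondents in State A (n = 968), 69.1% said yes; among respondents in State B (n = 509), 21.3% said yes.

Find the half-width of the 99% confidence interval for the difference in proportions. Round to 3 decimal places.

Each SE is √(p̂(1−p̂)/n): √(0.6910·0.3090/968) = 0.01485 and √(0.2130·0.7870/509) = 0.01815.
SE(p̂₁ − p̂₂) = √(SE₁² + SE₂²) = √(0.0002205225 + 0.0003294225) = 0.02345, since the two samples are independent.
At 99% confidence z* = 2.576; margin = 2.576 × 0.02345 = 0.06041.

0.060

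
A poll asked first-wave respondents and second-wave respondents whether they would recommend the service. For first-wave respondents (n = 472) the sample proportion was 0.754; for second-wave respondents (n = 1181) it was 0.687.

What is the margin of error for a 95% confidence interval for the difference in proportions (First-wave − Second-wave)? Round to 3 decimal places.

0.047

The two standard errors are √(0.7540×0.2460/472) = 0.01982 and √(0.6870×0.3130/1181) = 0.01349.
Because the samples are independent, SE_diff = √(0.01982² + 0.01349²) = 0.02398.
Using z* = 1.960 for 95%, ME = 1.960 × 0.02398 = 0.04700.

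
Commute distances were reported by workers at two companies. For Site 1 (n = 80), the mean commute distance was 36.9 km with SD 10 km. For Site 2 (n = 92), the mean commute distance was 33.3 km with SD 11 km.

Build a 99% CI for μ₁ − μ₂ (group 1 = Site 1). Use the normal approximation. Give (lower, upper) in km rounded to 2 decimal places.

SE₁ = s₁/√n₁ = 10/√80 = 1.1180; SE₂ = 11/√92 = 1.1468.
Independent samples, unequal variances: SE_diff = √(SE₁² + SE₂²) = √(1.249924 + 1.31515024) = 1.6016.
z* = 2.576, so margin of error = 2.576 × 1.6016 = 4.1257.
Difference in means = 36.9 − 33.3 = 3.6000.
3.6000 ± 4.1257 → (-0.53, 7.73).

(-0.53, 7.73)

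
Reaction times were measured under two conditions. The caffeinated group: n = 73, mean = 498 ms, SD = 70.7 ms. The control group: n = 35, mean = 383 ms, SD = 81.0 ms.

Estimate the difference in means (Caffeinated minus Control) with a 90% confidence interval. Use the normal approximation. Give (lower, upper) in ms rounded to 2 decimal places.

(88.68, 141.32)

Per-group SEs: s₁/√n₁ = 70.7/√73 = 8.2748, s₂/√n₂ = 81.0/√35 = 13.6915.
Unpooled SE of the difference: √(68.47231504 + 187.45717225) = 15.9978.
Margin of error = z* · SE = 1.645 × 15.9978 = 26.3164.
x̄₁ − x̄₂ = 498 − 383 = 115.0000.
CI: 115.0000 ± 26.3164 = (88.68, 141.32).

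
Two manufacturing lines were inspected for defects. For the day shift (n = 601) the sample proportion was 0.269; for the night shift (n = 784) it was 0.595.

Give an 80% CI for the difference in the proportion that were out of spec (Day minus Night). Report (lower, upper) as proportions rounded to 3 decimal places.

Each SE is √(p̂(1−p̂)/n): √(0.2690·0.7310/601) = 0.01809 and √(0.5950·0.4050/784) = 0.01753.
SE(p̂₁ − p̂₂) = √(SE₁² + SE₂²) = √(0.0003272481 + 0.0003073009) = 0.02519, since the two samples are independent.
At 80% confidence z* = 1.282; margin = 1.282 × 0.02519 = 0.03229.
The difference is 0.2690 − 0.5950 = -0.3260, so the interval is -0.3260 ± 0.03229 = (-0.358, -0.294).

(-0.358, -0.294)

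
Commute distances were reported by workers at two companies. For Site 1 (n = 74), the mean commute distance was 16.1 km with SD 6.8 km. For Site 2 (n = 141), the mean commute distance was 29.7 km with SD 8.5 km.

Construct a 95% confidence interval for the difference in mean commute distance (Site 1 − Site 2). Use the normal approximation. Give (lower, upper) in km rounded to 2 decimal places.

SE₁ = s₁/√n₁ = 6.8/√74 = 0.7905; SE₂ = 8.5/√141 = 0.7158.
Independent samples, unequal variances: SE_diff = √(SE₁² + SE₂²) = √(0.62489025 + 0.51236964) = 1.0664.
z* = 1.960, so margin of error = 1.960 × 1.0664 = 2.0901.
Difference in means = 16.1 − 29.7 = -13.6000.
-13.6000 ± 2.0901 → (-15.69, -11.51).

(-15.69, -11.51)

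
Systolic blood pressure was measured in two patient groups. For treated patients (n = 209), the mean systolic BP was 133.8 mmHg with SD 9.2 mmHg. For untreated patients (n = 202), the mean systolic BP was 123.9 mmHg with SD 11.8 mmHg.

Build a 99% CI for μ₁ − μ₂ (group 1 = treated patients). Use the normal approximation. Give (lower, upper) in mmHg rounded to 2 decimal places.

Per-group SEs: s₁/√n₁ = 9.2/√209 = 0.6364, s₂/√n₂ = 11.8/√202 = 0.8302.
Unpooled SE of the difference: √(0.40500496 + 0.68923204) = 1.0461.
Margin of error = z* · SE = 2.576 × 1.0461 = 2.6948.
x̄₁ − x̄₂ = 133.8 − 123.9 = 9.9000.
CI: 9.9000 ± 2.6948 = (7.21, 12.59).

(7.21, 12.59)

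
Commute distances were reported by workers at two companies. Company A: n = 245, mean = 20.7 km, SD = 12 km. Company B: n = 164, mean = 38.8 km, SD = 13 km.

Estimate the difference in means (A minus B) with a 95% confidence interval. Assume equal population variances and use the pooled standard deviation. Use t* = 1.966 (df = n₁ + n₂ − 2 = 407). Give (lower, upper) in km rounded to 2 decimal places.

Pooled variance s_p² = [244·12² + 163·13²] / (245+164−2) = 154.0123, so s_p = 12.4102.
SE_diff = s_p·√(1/n₁ + 1/n₂) = 12.4102·√(1/245 + 1/164) = 1.2521.
t* = 1.966; margin = 1.966 × 1.2521 = 2.4616.
Difference = 20.7 − 38.8 = -18.1000.
-18.1000 ± 2.4616 → (-20.56, -15.64).

(-20.56, -15.64)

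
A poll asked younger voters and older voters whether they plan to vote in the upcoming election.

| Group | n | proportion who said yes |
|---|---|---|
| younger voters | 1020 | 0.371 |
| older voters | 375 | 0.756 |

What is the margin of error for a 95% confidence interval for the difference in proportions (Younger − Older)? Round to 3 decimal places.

0.053

SE₁ = √(p̂₁(1−p̂₁)/n₁) = √(0.3710·0.6290/1020) = 0.01513; SE₂ = √(0.7560·0.2440/375) = 0.02218.
Independent samples: SE of the difference = √(SE₁² + SE₂²) = √(0.0002289169 + 0.0004919524) = 0.02685.
z* for 95% confidence is 1.960, so the margin of error is 1.960 × 0.02685 = 0.05263.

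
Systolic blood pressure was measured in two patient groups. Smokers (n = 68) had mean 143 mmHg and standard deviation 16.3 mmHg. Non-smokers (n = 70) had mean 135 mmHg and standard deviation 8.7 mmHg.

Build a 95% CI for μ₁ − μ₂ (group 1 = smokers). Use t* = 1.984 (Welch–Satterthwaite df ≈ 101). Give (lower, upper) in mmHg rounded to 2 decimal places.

Per-group SEs: s₁/√n₁ = 16.3/√68 = 1.9767, s₂/√n₂ = 8.7/√70 = 1.0398.
Unpooled SE of the difference: √(3.90734289 + 1.08118404) = 2.2335.
Margin of error = t* · SE = 1.984 × 2.2335 = 4.4313.
x̄₁ − x̄₂ = 143 − 135 = 8.0000.
CI: 8.0000 ± 4.4313 = (3.57, 12.43).

(3.57, 12.43)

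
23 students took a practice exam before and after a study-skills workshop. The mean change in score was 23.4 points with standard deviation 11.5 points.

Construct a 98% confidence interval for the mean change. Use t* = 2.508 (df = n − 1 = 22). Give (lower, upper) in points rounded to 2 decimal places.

Paired design: SE = s_d/√n = 11.5/√23 = 2.3979.
t* = 2.508; margin of error = 2.508 × 2.3979 = 6.0139.
23.4 ± 6.0139 → (17.39, 29.41).

(17.39, 29.41)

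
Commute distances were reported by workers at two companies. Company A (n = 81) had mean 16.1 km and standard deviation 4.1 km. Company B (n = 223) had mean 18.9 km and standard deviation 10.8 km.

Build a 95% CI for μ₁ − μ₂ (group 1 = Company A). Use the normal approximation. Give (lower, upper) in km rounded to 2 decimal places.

(-4.48, -1.12)

Standard errors of each mean: 4.1/√81 = 0.4556 and 10.8/√223 = 0.7232.
SE(x̄₁ − x̄₂) = √(0.4556² + 0.7232²) = 0.8547 for independent samples with unequal variances.
With z* = 1.960, the margin is 1.960 × 0.8547 = 1.6752.
x̄₁ − x̄₂ = 16.1 − 18.9 = -2.8000; the interval is -2.8000 ± 1.6752 = (-4.48, -1.12).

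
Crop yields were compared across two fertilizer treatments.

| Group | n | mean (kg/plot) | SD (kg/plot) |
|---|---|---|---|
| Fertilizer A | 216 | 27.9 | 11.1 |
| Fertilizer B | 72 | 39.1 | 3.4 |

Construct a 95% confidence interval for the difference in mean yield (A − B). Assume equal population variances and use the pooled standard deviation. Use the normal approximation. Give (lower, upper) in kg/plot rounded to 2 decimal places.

s_p = √[((n₁−1)s₁² + (n₂−1)s₂²)/(n₁+n₂−2)] = √[(215·11.1² + 71·3.4²)/286] = 9.7720.
SE = 9.7720·√(1/216 + 1/72) = 1.3298.
With z* = 1.960, margin = 1.960 × 1.3298 = 2.6064.
x̄₁ − x̄₂ = 27.9 − 39.1 = -11.2000; interval -11.2000 ± 2.6064 = (-13.81, -8.59).

(-13.81, -8.59)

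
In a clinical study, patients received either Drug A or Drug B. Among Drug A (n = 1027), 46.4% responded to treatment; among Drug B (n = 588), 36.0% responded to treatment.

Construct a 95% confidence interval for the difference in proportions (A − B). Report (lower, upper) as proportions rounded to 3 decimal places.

(0.055, 0.153)

Each SE is √(p̂(1−p̂)/n): √(0.4640·0.5360/1027) = 0.01556 and √(0.3600·0.6400/588) = 0.01979.
SE(p̂₁ − p̂₂) = √(SE₁² + SE₂²) = √(0.0002421136 + 0.0003916441) = 0.02517, since the two samples are independent.
At 95% confidence z* = 1.960; margin = 1.960 × 0.02517 = 0.04933.
The difference is 0.4640 − 0.3600 = 0.1040, so the interval is 0.1040 ± 0.04933 = (0.055, 0.153).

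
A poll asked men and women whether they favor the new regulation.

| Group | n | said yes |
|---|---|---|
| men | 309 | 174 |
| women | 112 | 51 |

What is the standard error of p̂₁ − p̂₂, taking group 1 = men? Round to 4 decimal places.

0.0549

First, p̂₁ = 174/309 = 0.5631; p̂₂ = 51/112 = 0.4554.
The two standard errors are √(0.5631×0.4369/309) = 0.02822 and √(0.4554×0.5446/112) = 0.04706.
Because the samples are independent, SE_diff = √(0.02822² + 0.04706²) = 0.05487.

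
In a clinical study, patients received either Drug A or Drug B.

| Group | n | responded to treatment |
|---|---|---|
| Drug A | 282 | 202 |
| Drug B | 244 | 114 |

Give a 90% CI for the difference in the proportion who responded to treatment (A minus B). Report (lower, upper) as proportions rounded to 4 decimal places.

(0.1805, 0.3177)

First, p̂₁ = 202/282 = 0.7163; p̂₂ = 114/244 = 0.4672.
The two standard errors are √(0.7163×0.2837/282) = 0.02684 and √(0.4672×0.5328/244) = 0.03194.
Because the samples are independent, SE_diff = √(0.02684² + 0.03194²) = 0.04172.
Using z* = 1.645 for 90%, ME = 1.645 × 0.04172 = 0.06863.
p̂₁ − p̂₂ = 0.2491; interval 0.2491 ± 0.06863 gives (0.1805, 0.3177).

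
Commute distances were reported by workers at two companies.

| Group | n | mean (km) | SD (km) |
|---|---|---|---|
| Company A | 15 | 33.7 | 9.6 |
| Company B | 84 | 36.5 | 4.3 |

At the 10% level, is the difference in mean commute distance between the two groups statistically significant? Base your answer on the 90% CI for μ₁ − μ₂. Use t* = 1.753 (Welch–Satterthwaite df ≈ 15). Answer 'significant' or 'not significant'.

Per-group SEs: s₁/√n₁ = 9.6/√15 = 2.4787, s₂/√n₂ = 4.3/√84 = 0.4692.
Unpooled SE of the difference: √(6.14395369 + 0.22014864) = 2.5227.
Margin of error = t* · SE = 1.753 × 2.5227 = 4.4223.
x̄₁ − x̄₂ = 33.7 − 36.5 = -2.8000.
CI: -2.8000 ± 4.4223 = (-7.2223, 1.6223).
The interval (-7.2223, 1.6223) contains 0, so the difference is not significant.

not significant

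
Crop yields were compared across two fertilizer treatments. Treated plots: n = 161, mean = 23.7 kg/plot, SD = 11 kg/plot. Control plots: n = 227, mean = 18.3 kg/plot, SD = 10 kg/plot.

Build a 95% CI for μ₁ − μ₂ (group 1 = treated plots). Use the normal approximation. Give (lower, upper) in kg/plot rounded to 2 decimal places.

(3.26, 7.54)

SE₁ = s₁/√n₁ = 11/√161 = 0.8669; SE₂ = 10/√227 = 0.6637.
Independent samples, unequal variances: SE_diff = √(SE₁² + SE₂²) = √(0.75151561 + 0.44049769) = 1.0918.
z* = 1.960, so margin of error = 1.960 × 1.0918 = 2.1399.
Difference in means = 23.7 − 18.3 = 5.4000.
5.4000 ± 2.1399 → (3.26, 7.54).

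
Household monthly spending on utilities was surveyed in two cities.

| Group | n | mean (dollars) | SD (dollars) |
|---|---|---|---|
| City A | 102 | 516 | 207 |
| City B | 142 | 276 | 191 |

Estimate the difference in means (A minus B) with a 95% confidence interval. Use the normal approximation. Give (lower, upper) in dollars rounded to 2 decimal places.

(189.00, 291.00)

Standard errors of each mean: 207/√102 = 20.4961 and 191/√142 = 16.0284.
SE(x̄₁ − x̄₂) = √(20.4961² + 16.0284²) = 26.0192 for independent samples with unequal variances.
With z* = 1.960, the margin is 1.960 × 26.0192 = 50.9976.
x̄₁ − x̄₂ = 516 − 276 = 240.0000; the interval is 240.0000 ± 50.9976 = (189.00, 291.00).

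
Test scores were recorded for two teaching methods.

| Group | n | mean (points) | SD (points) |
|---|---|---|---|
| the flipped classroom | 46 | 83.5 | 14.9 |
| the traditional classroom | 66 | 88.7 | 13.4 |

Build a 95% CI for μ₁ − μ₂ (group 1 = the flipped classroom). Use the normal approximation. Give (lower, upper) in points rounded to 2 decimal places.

Standard errors of each mean: 14.9/√46 = 2.1969 and 13.4/√66 = 1.6494.
SE(x̄₁ − x̄₂) = √(2.1969² + 1.6494²) = 2.7472 for independent samples with unequal variances.
With z* = 1.960, the margin is 1.960 × 2.7472 = 5.3845.
x̄₁ − x̄₂ = 83.5 − 88.7 = -5.2000; the interval is -5.2000 ± 5.3845 = (-10.58, 0.18).

(-10.58, 0.18)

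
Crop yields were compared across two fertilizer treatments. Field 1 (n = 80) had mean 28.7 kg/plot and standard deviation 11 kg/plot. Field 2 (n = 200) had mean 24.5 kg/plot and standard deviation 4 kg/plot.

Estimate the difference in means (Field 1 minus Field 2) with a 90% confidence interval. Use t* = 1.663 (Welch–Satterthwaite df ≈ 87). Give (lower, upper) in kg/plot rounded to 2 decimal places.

(2.10, 6.30)

Standard errors of each mean: 11/√80 = 1.2298 and 4/√200 = 0.2828.
SE(x̄₁ − x̄₂) = √(1.2298² + 0.2828²) = 1.2619 for independent samples with unequal variances.
With t* = 1.663, the margin is 1.663 × 1.2619 = 2.0985.
x̄₁ − x̄₂ = 28.7 − 24.5 = 4.2000; the interval is 4.2000 ± 2.0985 = (2.10, 6.30).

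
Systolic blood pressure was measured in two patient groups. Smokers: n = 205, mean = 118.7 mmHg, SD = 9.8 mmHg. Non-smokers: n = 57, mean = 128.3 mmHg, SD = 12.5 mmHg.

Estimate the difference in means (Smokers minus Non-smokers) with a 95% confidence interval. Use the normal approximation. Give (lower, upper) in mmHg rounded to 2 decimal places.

Standard errors of each mean: 9.8/√205 = 0.6845 and 12.5/√57 = 1.6557.
SE(x̄₁ − x̄₂) = √(0.6845² + 1.6557²) = 1.7916 for independent samples with unequal variances.
With z* = 1.960, the margin is 1.960 × 1.7916 = 3.5115.
x̄₁ − x̄₂ = 118.7 − 128.3 = -9.6000; the interval is -9.6000 ± 3.5115 = (-13.11, -6.09).

(-13.11, -6.09)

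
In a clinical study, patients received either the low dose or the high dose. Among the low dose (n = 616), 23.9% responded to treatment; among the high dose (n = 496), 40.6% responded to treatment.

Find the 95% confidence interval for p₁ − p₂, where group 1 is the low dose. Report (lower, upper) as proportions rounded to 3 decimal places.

(-0.222, -0.112)

The two standard errors are √(0.2390×0.7610/616) = 0.01718 and √(0.4060×0.5940/496) = 0.02205.
Because the samples are independent, SE_diff = √(0.01718² + 0.02205²) = 0.02795.
Using z* = 1.960 for 95%, ME = 1.960 × 0.02795 = 0.05478.
p̂₁ − p̂₂ = -0.1670; interval -0.1670 ± 0.05478 gives (-0.222, -0.112).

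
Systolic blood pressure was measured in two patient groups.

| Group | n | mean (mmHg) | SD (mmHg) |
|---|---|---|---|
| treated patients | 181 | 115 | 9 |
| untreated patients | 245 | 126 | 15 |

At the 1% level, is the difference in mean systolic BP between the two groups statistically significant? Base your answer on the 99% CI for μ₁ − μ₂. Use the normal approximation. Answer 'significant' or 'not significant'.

significant

Per-group SEs: s₁/√n₁ = 9/√181 = 0.6690, s₂/√n₂ = 15/√245 = 0.9583.
Unpooled SE of the difference: √(0.447561 + 0.91833889) = 1.1687.
Margin of error = z* · SE = 2.576 × 1.1687 = 3.0106.
x̄₁ − x̄₂ = 115 − 126 = -11.0000.
CI: -11.0000 ± 3.0106 = (-14.0106, -7.9894).
The interval (-14.0106, -7.9894) does not contain 0, so the difference is significant.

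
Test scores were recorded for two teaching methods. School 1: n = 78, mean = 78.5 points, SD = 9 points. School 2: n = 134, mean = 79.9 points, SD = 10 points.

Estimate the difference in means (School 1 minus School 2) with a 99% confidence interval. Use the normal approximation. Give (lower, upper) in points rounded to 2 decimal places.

SE₁ = s₁/√n₁ = 9/√78 = 1.0190; SE₂ = 10/√134 = 0.8639.
Independent samples, unequal variances: SE_diff = √(SE₁² + SE₂²) = √(1.038361 + 0.74632321) = 1.3359.
z* = 2.576, so margin of error = 2.576 × 1.3359 = 3.4413.
Difference in means = 78.5 − 79.9 = -1.4000.
-1.4000 ± 3.4413 → (-4.84, 2.04).

(-4.84, 2.04)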